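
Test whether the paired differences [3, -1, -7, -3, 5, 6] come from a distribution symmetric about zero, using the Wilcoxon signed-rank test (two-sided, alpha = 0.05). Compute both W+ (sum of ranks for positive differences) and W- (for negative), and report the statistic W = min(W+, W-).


Step 1: Drop any zero differences (none here) and take |d_i|.
|d| = [3, 1, 7, 3, 5, 6]
Step 2: Midrank |d_i| (ties get averaged ranks).
ranks: |3|->2.5, |1|->1, |7|->6, |3|->2.5, |5|->4, |6|->5
Step 3: Attach original signs; sum ranks with positive sign and with negative sign.
W+ = 2.5 + 4 + 5 = 11.5
W- = 1 + 6 + 2.5 = 9.5
(Check: W+ + W- = 21 should equal n(n+1)/2 = 21.)
Step 4: Test statistic W = min(W+, W-) = 9.5.
Step 5: Ties in |d|, so use the tie-corrected normal approximation.
        E[W] = n(n+1)/4 = 6*7/4 = 10.5.
        Tie groups: |d|=3 (t=2); sum(t^3 - t) = 6.
        Var[W] = n(n+1)(2n+1)/24 - sum(t^3-t)/48 = 546/24 - 6/48 = 22.625.
        z = (W - E[W]) / sqrt(Var[W]) = (9.5 - 10.5) / 4.7566 = -0.2102.
        Two-sided p = 2*Phi(z) = 0.833484.
Step 6: alpha = 0.05. fail to reject H0.

W+ = 11.5, W- = 9.5, W = min = 9.5, p = 0.833484, fail to reject H0.


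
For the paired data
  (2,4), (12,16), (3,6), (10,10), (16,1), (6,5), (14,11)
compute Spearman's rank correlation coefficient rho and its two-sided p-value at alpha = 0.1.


Step 1: Rank x and y separately (midranks; no ties here).
rank(x): 2->1, 12->5, 3->2, 10->4, 16->7, 6->3, 14->6
rank(y): 4->2, 16->7, 6->4, 10->5, 1->1, 5->3, 11->6
Step 2: d_i = R_x(i) - R_y(i); compute d_i^2.
  (1-2)^2=1, (5-7)^2=4, (2-4)^2=4, (4-5)^2=1, (7-1)^2=36, (3-3)^2=0, (6-6)^2=0
sum(d^2) = 46.
Step 3: rho = 1 - 6*46 / (7*(7^2 - 1)) = 1 - 276/336 = 0.178571.
Step 4: Under H0, t = rho * sqrt((n-2)/(1-rho^2)) = 0.4058 ~ t(5).
Step 5: Two-sided p-value from the t-distribution with 5 df = 0.701658.
Step 6: alpha = 0.1. fail to reject H0.

rho = 0.1786, p = 0.701658, fail to reject H0 at alpha = 0.1.


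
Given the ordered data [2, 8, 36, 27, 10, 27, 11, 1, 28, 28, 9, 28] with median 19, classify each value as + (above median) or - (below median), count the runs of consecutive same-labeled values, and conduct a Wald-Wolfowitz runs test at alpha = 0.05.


Step 1: Compute median = 19; label A = above, B = below.
Labels in order: BBAABABBAABA  (n_A = 6, n_B = 6)
Step 2: Count runs R = 8.
Step 3: Under H0 (random ordering), E[R] = 2*n_A*n_B/(n_A+n_B) + 1 = 2*6*6/12 + 1 = 7.0000.
        Var[R] = 2*n_A*n_B*(2*n_A*n_B - n_A - n_B) / ((n_A+n_B)^2 * (n_A+n_B-1)) = 4320/1584 = 2.7273.
        SD[R] = 1.6514.
Step 4: Continuity-corrected z = (R - 0.5 - E[R]) / SD[R] = (8 - 0.5 - 7.0000) / 1.6514 = 0.3028.
Step 5: Two-sided p-value via normal approximation = 2*(1 - Phi(|z|)) = 0.762069.
Step 6: alpha = 0.05. fail to reject H0.

R = 8, z = 0.3028, p = 0.762069, fail to reject H0.


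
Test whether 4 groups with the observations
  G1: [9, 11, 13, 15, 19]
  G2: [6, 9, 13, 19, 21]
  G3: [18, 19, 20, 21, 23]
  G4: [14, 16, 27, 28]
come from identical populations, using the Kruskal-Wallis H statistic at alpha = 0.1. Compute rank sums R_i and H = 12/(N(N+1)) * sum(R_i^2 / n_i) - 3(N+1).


Step 1: Combine all N = 19 observations and assign midranks.
sorted (value, group, rank): (6,G2,1), (9,G1,2.5), (9,G2,2.5), (11,G1,4), (13,G1,5.5), (13,G2,5.5), (14,G4,7), (15,G1,8), (16,G4,9), (18,G3,10), (19,G1,12), (19,G2,12), (19,G3,12), (20,G3,14), (21,G2,15.5), (21,G3,15.5), (23,G3,17), (27,G4,18), (28,G4,19)
Step 2: Sum ranks within each group.
R_1 = 32 (n_1 = 5)
R_2 = 36.5 (n_2 = 5)
R_3 = 68.5 (n_3 = 5)
R_4 = 53 (n_4 = 4)
Step 3: H = 12/(N(N+1)) * sum(R_i^2/n_i) - 3(N+1)
     = 12/(19*20) * (32^2/5 + 36.5^2/5 + 68.5^2/5 + 53^2/4) - 3*20
     = 0.031579 * 2111.95 - 60
     = 6.693158.
Step 4: Ties present; correction factor C = 1 - 42/(19^3 - 19) = 0.993860. Corrected H = 6.693158 / 0.993860 = 6.734510.
Step 5: Under H0, H ~ chi^2(3); p-value = 0.080859.
Step 6: alpha = 0.1. reject H0.

H = 6.7345, df = 3, p = 0.080859, reject H0.


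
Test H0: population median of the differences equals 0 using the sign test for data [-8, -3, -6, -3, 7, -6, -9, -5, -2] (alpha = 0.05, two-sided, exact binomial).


Step 1: Discard zero differences. Original n = 9; n_eff = number of nonzero differences = 9.
Nonzero differences (with sign): -8, -3, -6, -3, +7, -6, -9, -5, -2
Step 2: Count signs: positive = 1, negative = 8.
Step 3: Under H0: P(positive) = 0.5, so the number of positives S ~ Bin(9, 0.5).
Step 4: Two-sided exact p-value = sum of Bin(9,0.5) probabilities at or below the observed probability = 0.039062.
Step 5: alpha = 0.05. reject H0.

n_eff = 9, pos = 1, neg = 8, p = 0.039062, reject H0.


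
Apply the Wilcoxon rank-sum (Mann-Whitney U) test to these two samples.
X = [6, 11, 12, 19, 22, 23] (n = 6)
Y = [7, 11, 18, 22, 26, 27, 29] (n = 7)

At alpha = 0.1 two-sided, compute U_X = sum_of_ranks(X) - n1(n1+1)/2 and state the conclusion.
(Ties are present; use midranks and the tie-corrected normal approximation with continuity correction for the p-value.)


Step 1: Combine and sort all 13 observations; assign midranks.
sorted (value, group): (6,X), (7,Y), (11,X), (11,Y), (12,X), (18,Y), (19,X), (22,X), (22,Y), (23,X), (26,Y), (27,Y), (29,Y)
ranks: 6->1, 7->2, 11->3.5, 11->3.5, 12->5, 18->6, 19->7, 22->8.5, 22->8.5, 23->10, 26->11, 27->12, 29->13
Step 2: Rank sum for X: R1 = 1 + 3.5 + 5 + 7 + 8.5 + 10 = 35.
Step 3: U_X = R1 - n1(n1+1)/2 = 35 - 6*7/2 = 35 - 21 = 14.
       U_Y = n1*n2 - U_X = 42 - 14 = 28.
Step 4: Ties are present, so use the tie-corrected normal approximation (with continuity correction) for the p-value.
Step 5: p-value = 0.351785; compare to alpha = 0.1. fail to reject H0.

U_X = 14, p = 0.351785, fail to reject H0 at alpha = 0.1.


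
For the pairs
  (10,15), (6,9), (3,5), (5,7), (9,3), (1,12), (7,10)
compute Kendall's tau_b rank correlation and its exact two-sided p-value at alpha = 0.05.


Step 1: Enumerate the 21 unordered pairs (i,j) with i<j and classify each by sign(x_j-x_i) * sign(y_j-y_i).
  (1,2):dx=-4,dy=-6->C; (1,3):dx=-7,dy=-10->C; (1,4):dx=-5,dy=-8->C; (1,5):dx=-1,dy=-12->C
  (1,6):dx=-9,dy=-3->C; (1,7):dx=-3,dy=-5->C; (2,3):dx=-3,dy=-4->C; (2,4):dx=-1,dy=-2->C
  (2,5):dx=+3,dy=-6->D; (2,6):dx=-5,dy=+3->D; (2,7):dx=+1,dy=+1->C; (3,4):dx=+2,dy=+2->C
  (3,5):dx=+6,dy=-2->D; (3,6):dx=-2,dy=+7->D; (3,7):dx=+4,dy=+5->C; (4,5):dx=+4,dy=-4->D
  (4,6):dx=-4,dy=+5->D; (4,7):dx=+2,dy=+3->C; (5,6):dx=-8,dy=+9->D; (5,7):dx=-2,dy=+7->D
  (6,7):dx=+6,dy=-2->D
Step 2: C = 12, D = 9, total pairs = 21.
Step 3: tau = (C - D)/(n(n-1)/2) = (12 - 9)/21 = 0.142857.
Step 4: Exact two-sided p-value (enumerate n! = 5040 permutations of y under H0): p = 0.772619.
Step 5: alpha = 0.05. fail to reject H0.

tau_b = 0.1429 (C=12, D=9), p = 0.772619, fail to reject H0.


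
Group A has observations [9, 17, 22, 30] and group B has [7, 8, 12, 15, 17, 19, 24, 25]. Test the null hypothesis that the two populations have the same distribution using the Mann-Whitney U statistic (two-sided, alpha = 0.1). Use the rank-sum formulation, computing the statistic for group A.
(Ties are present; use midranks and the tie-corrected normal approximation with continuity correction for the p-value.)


Step 1: Combine and sort all 12 observations; assign midranks.
sorted (value, group): (7,Y), (8,Y), (9,X), (12,Y), (15,Y), (17,X), (17,Y), (19,Y), (22,X), (24,Y), (25,Y), (30,X)
ranks: 7->1, 8->2, 9->3, 12->4, 15->5, 17->6.5, 17->6.5, 19->8, 22->9, 24->10, 25->11, 30->12
Step 2: Rank sum for X: R1 = 3 + 6.5 + 9 + 12 = 30.5.
Step 3: U_X = R1 - n1(n1+1)/2 = 30.5 - 4*5/2 = 30.5 - 10 = 20.5.
       U_Y = n1*n2 - U_X = 32 - 20.5 = 11.5.
Step 4: Ties are present, so use the tie-corrected normal approximation (with continuity correction) for the p-value.
Step 5: p-value = 0.496152; compare to alpha = 0.1. fail to reject H0.

U_X = 20.5, p = 0.496152, fail to reject H0 at alpha = 0.1.


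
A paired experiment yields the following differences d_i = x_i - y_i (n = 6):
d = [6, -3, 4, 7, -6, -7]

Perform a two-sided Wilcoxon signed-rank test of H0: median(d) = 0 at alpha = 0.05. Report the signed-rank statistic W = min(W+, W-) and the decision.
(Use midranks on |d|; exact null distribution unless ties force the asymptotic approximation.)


Step 1: Drop any zero differences (none here) and take |d_i|.
|d| = [6, 3, 4, 7, 6, 7]
Step 2: Midrank |d_i| (ties get averaged ranks).
ranks: |6|->3.5, |3|->1, |4|->2, |7|->5.5, |6|->3.5, |7|->5.5
Step 3: Attach original signs; sum ranks with positive sign and with negative sign.
W+ = 3.5 + 2 + 5.5 = 11
W- = 1 + 3.5 + 5.5 = 10
(Check: W+ + W- = 21 should equal n(n+1)/2 = 21.)
Step 4: Test statistic W = min(W+, W-) = 10.
Step 5: Ties in |d|, so use the tie-corrected normal approximation.
        E[W] = n(n+1)/4 = 6*7/4 = 10.5.
        Tie groups: |d|=6 (t=2), |d|=7 (t=2); sum(t^3 - t) = 12.
        Var[W] = n(n+1)(2n+1)/24 - sum(t^3-t)/48 = 546/24 - 12/48 = 22.5.
        z = (W - E[W]) / sqrt(Var[W]) = (10 - 10.5) / 4.7434 = -0.1054.
        Two-sided p = 2*Phi(z) = 0.916051.
Step 6: alpha = 0.05. fail to reject H0.

W+ = 11, W- = 10, W = min = 10, p = 0.916051, fail to reject H0.


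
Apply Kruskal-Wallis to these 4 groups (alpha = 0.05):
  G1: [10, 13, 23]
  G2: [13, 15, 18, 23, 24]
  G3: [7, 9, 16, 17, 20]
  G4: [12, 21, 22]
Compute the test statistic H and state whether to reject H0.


Step 1: Combine all N = 16 observations and assign midranks.
sorted (value, group, rank): (7,G3,1), (9,G3,2), (10,G1,3), (12,G4,4), (13,G1,5.5), (13,G2,5.5), (15,G2,7), (16,G3,8), (17,G3,9), (18,G2,10), (20,G3,11), (21,G4,12), (22,G4,13), (23,G1,14.5), (23,G2,14.5), (24,G2,16)
Step 2: Sum ranks within each group.
R_1 = 23 (n_1 = 3)
R_2 = 53 (n_2 = 5)
R_3 = 31 (n_3 = 5)
R_4 = 29 (n_4 = 3)
Step 3: H = 12/(N(N+1)) * sum(R_i^2/n_i) - 3(N+1)
     = 12/(16*17) * (23^2/3 + 53^2/5 + 31^2/5 + 29^2/3) - 3*17
     = 0.044118 * 1210.67 - 51
     = 2.411765.
Step 4: Ties present; correction factor C = 1 - 12/(16^3 - 16) = 0.997059. Corrected H = 2.411765 / 0.997059 = 2.418879.
Step 5: Under H0, H ~ chi^2(3); p-value = 0.490130.
Step 6: alpha = 0.05. fail to reject H0.

H = 2.4189, df = 3, p = 0.490130, fail to reject H0.


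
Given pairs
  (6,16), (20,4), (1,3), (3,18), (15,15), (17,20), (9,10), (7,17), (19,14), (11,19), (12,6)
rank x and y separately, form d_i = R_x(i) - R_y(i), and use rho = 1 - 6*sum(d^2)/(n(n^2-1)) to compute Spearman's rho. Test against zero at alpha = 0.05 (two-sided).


Step 1: Rank x and y separately (midranks; no ties here).
rank(x): 6->3, 20->11, 1->1, 3->2, 15->8, 17->9, 9->5, 7->4, 19->10, 11->6, 12->7
rank(y): 16->7, 4->2, 3->1, 18->9, 15->6, 20->11, 10->4, 17->8, 14->5, 19->10, 6->3
Step 2: d_i = R_x(i) - R_y(i); compute d_i^2.
  (3-7)^2=16, (11-2)^2=81, (1-1)^2=0, (2-9)^2=49, (8-6)^2=4, (9-11)^2=4, (5-4)^2=1, (4-8)^2=16, (10-5)^2=25, (6-10)^2=16, (7-3)^2=16
sum(d^2) = 228.
Step 3: rho = 1 - 6*228 / (11*(11^2 - 1)) = 1 - 1368/1320 = -0.036364.
Step 4: Under H0, t = rho * sqrt((n-2)/(1-rho^2)) = -0.1092 ~ t(9).
Step 5: Two-sided p-value from the t-distribution with 9 df = 0.915468.
Step 6: alpha = 0.05. fail to reject H0.

rho = -0.0364, p = 0.915468, fail to reject H0 at alpha = 0.05.


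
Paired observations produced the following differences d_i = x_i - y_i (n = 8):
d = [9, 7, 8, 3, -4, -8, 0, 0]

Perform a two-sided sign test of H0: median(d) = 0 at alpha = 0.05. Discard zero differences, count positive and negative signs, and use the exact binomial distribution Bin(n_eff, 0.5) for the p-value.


Step 1: Discard zero differences. Original n = 8; n_eff = number of nonzero differences = 6.
Nonzero differences (with sign): +9, +7, +8, +3, -4, -8
Step 2: Count signs: positive = 4, negative = 2.
Step 3: Under H0: P(positive) = 0.5, so the number of positives S ~ Bin(6, 0.5).
Step 4: Two-sided exact p-value = sum of Bin(6,0.5) probabilities at or below the observed probability = 0.687500.
Step 5: alpha = 0.05. fail to reject H0.

n_eff = 6, pos = 4, neg = 2, p = 0.687500, fail to reject H0.


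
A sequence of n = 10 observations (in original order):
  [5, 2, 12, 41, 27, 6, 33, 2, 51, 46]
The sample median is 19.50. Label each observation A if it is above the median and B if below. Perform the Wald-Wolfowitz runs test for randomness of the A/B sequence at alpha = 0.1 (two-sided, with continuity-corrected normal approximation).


Step 1: Compute median = 19.50; label A = above, B = below.
Labels in order: BBBAABABAA  (n_A = 5, n_B = 5)
Step 2: Count runs R = 6.
Step 3: Under H0 (random ordering), E[R] = 2*n_A*n_B/(n_A+n_B) + 1 = 2*5*5/10 + 1 = 6.0000.
        Var[R] = 2*n_A*n_B*(2*n_A*n_B - n_A - n_B) / ((n_A+n_B)^2 * (n_A+n_B-1)) = 2000/900 = 2.2222.
        SD[R] = 1.4907.
Step 4: R = E[R], so z = 0 with no continuity correction.
Step 5: Two-sided p-value via normal approximation = 2*(1 - Phi(|z|)) = 1.000000.
Step 6: alpha = 0.1. fail to reject H0.

R = 6, z = 0.0000, p = 1.000000, fail to reject H0.


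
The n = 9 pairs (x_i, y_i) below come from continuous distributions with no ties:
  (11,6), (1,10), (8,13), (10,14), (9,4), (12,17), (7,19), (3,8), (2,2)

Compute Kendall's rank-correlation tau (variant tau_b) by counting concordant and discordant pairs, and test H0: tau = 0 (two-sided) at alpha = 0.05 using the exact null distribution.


Step 1: Enumerate the 36 unordered pairs (i,j) with i<j and classify each by sign(x_j-x_i) * sign(y_j-y_i).
  (1,2):dx=-10,dy=+4->D; (1,3):dx=-3,dy=+7->D; (1,4):dx=-1,dy=+8->D; (1,5):dx=-2,dy=-2->C
  (1,6):dx=+1,dy=+11->C; (1,7):dx=-4,dy=+13->D; (1,8):dx=-8,dy=+2->D; (1,9):dx=-9,dy=-4->C
  (2,3):dx=+7,dy=+3->C; (2,4):dx=+9,dy=+4->C; (2,5):dx=+8,dy=-6->D; (2,6):dx=+11,dy=+7->C
  (2,7):dx=+6,dy=+9->C; (2,8):dx=+2,dy=-2->D; (2,9):dx=+1,dy=-8->D; (3,4):dx=+2,dy=+1->C
  (3,5):dx=+1,dy=-9->D; (3,6):dx=+4,dy=+4->C; (3,7):dx=-1,dy=+6->D; (3,8):dx=-5,dy=-5->C
  (3,9):dx=-6,dy=-11->C; (4,5):dx=-1,dy=-10->C; (4,6):dx=+2,dy=+3->C; (4,7):dx=-3,dy=+5->D
  (4,8):dx=-7,dy=-6->C; (4,9):dx=-8,dy=-12->C; (5,6):dx=+3,dy=+13->C; (5,7):dx=-2,dy=+15->D
  (5,8):dx=-6,dy=+4->D; (5,9):dx=-7,dy=-2->C; (6,7):dx=-5,dy=+2->D; (6,8):dx=-9,dy=-9->C
  (6,9):dx=-10,dy=-15->C; (7,8):dx=-4,dy=-11->C; (7,9):dx=-5,dy=-17->C; (8,9):dx=-1,dy=-6->C
Step 2: C = 22, D = 14, total pairs = 36.
Step 3: tau = (C - D)/(n(n-1)/2) = (22 - 14)/36 = 0.222222.
Step 4: Exact two-sided p-value (enumerate n! = 362880 permutations of y under H0): p = 0.476709.
Step 5: alpha = 0.05. fail to reject H0.

tau_b = 0.2222 (C=22, D=14), p = 0.476709, fail to reject H0.


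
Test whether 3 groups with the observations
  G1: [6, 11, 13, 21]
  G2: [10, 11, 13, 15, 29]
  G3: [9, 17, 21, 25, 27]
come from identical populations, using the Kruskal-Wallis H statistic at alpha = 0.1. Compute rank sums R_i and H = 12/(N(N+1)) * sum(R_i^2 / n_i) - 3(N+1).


Step 1: Combine all N = 14 observations and assign midranks.
sorted (value, group, rank): (6,G1,1), (9,G3,2), (10,G2,3), (11,G1,4.5), (11,G2,4.5), (13,G1,6.5), (13,G2,6.5), (15,G2,8), (17,G3,9), (21,G1,10.5), (21,G3,10.5), (25,G3,12), (27,G3,13), (29,G2,14)
Step 2: Sum ranks within each group.
R_1 = 22.5 (n_1 = 4)
R_2 = 36 (n_2 = 5)
R_3 = 46.5 (n_3 = 5)
Step 3: H = 12/(N(N+1)) * sum(R_i^2/n_i) - 3(N+1)
     = 12/(14*15) * (22.5^2/4 + 36^2/5 + 46.5^2/5) - 3*15
     = 0.057143 * 818.212 - 45
     = 1.755000.
Step 4: Ties present; correction factor C = 1 - 18/(14^3 - 14) = 0.993407. Corrected H = 1.755000 / 0.993407 = 1.766648.
Step 5: Under H0, H ~ chi^2(2); p-value = 0.413406.
Step 6: alpha = 0.1. fail to reject H0.

H = 1.7666, df = 2, p = 0.413406, fail to reject H0.


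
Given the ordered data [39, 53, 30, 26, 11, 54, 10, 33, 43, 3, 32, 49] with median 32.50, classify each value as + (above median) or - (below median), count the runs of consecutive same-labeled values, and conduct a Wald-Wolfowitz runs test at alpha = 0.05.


Step 1: Compute median = 32.50; label A = above, B = below.
Labels in order: AABBBABAABBA  (n_A = 6, n_B = 6)
Step 2: Count runs R = 7.
Step 3: Under H0 (random ordering), E[R] = 2*n_A*n_B/(n_A+n_B) + 1 = 2*6*6/12 + 1 = 7.0000.
        Var[R] = 2*n_A*n_B*(2*n_A*n_B - n_A - n_B) / ((n_A+n_B)^2 * (n_A+n_B-1)) = 4320/1584 = 2.7273.
        SD[R] = 1.6514.
Step 4: R = E[R], so z = 0 with no continuity correction.
Step 5: Two-sided p-value via normal approximation = 2*(1 - Phi(|z|)) = 1.000000.
Step 6: alpha = 0.05. fail to reject H0.

R = 7, z = 0.0000, p = 1.000000, fail to reject H0.


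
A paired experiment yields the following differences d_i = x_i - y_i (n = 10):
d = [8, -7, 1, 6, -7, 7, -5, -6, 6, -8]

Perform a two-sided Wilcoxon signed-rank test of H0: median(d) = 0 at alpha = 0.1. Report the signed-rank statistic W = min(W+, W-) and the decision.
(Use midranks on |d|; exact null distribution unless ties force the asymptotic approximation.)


Step 1: Drop any zero differences (none here) and take |d_i|.
|d| = [8, 7, 1, 6, 7, 7, 5, 6, 6, 8]
Step 2: Midrank |d_i| (ties get averaged ranks).
ranks: |8|->9.5, |7|->7, |1|->1, |6|->4, |7|->7, |7|->7, |5|->2, |6|->4, |6|->4, |8|->9.5
Step 3: Attach original signs; sum ranks with positive sign and with negative sign.
W+ = 9.5 + 1 + 4 + 7 + 4 = 25.5
W- = 7 + 7 + 2 + 4 + 9.5 = 29.5
(Check: W+ + W- = 55 should equal n(n+1)/2 = 55.)
Step 4: Test statistic W = min(W+, W-) = 25.5.
Step 5: Ties in |d|, so use the tie-corrected normal approximation.
        E[W] = n(n+1)/4 = 10*11/4 = 27.5.
        Tie groups: |d|=6 (t=3), |d|=7 (t=3), |d|=8 (t=2); sum(t^3 - t) = 54.
        Var[W] = n(n+1)(2n+1)/24 - sum(t^3-t)/48 = 2310/24 - 54/48 = 95.125.
        z = (W - E[W]) / sqrt(Var[W]) = (25.5 - 27.5) / 9.7532 = -0.2051.
        Two-sided p = 2*Phi(z) = 0.837525.
Step 6: alpha = 0.1. fail to reject H0.

W+ = 25.5, W- = 29.5, W = min = 25.5, p = 0.837525, fail to reject H0.


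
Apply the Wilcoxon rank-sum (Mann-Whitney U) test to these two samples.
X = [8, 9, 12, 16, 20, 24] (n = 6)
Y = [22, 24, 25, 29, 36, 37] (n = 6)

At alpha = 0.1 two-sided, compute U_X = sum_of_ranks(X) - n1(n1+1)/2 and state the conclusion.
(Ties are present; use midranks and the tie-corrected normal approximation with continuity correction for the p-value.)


Step 1: Combine and sort all 12 observations; assign midranks.
sorted (value, group): (8,X), (9,X), (12,X), (16,X), (20,X), (22,Y), (24,X), (24,Y), (25,Y), (29,Y), (36,Y), (37,Y)
ranks: 8->1, 9->2, 12->3, 16->4, 20->5, 22->6, 24->7.5, 24->7.5, 25->9, 29->10, 36->11, 37->12
Step 2: Rank sum for X: R1 = 1 + 2 + 3 + 4 + 5 + 7.5 = 22.5.
Step 3: U_X = R1 - n1(n1+1)/2 = 22.5 - 6*7/2 = 22.5 - 21 = 1.5.
       U_Y = n1*n2 - U_X = 36 - 1.5 = 34.5.
Step 4: Ties are present, so use the tie-corrected normal approximation (with continuity correction) for the p-value.
Step 5: p-value = 0.010272; compare to alpha = 0.1. reject H0.

U_X = 1.5, p = 0.010272, reject H0 at alpha = 0.1.


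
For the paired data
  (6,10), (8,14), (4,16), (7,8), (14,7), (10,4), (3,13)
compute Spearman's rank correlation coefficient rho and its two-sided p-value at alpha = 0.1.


Step 1: Rank x and y separately (midranks; no ties here).
rank(x): 6->3, 8->5, 4->2, 7->4, 14->7, 10->6, 3->1
rank(y): 10->4, 14->6, 16->7, 8->3, 7->2, 4->1, 13->5
Step 2: d_i = R_x(i) - R_y(i); compute d_i^2.
  (3-4)^2=1, (5-6)^2=1, (2-7)^2=25, (4-3)^2=1, (7-2)^2=25, (6-1)^2=25, (1-5)^2=16
sum(d^2) = 94.
Step 3: rho = 1 - 6*94 / (7*(7^2 - 1)) = 1 - 564/336 = -0.678571.
Step 4: Under H0, t = rho * sqrt((n-2)/(1-rho^2)) = -2.0657 ~ t(5).
Step 5: Two-sided p-value from the t-distribution with 5 df = 0.093750.
Step 6: alpha = 0.1. reject H0.

rho = -0.6786, p = 0.093750, reject H0 at alpha = 0.1.


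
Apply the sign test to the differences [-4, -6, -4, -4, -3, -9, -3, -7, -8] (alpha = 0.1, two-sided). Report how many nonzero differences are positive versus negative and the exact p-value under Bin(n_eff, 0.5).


Step 1: Discard zero differences. Original n = 9; n_eff = number of nonzero differences = 9.
Nonzero differences (with sign): -4, -6, -4, -4, -3, -9, -3, -7, -8
Step 2: Count signs: positive = 0, negative = 9.
Step 3: Under H0: P(positive) = 0.5, so the number of positives S ~ Bin(9, 0.5).
Step 4: Two-sided exact p-value = sum of Bin(9,0.5) probabilities at or below the observed probability = 0.003906.
Step 5: alpha = 0.1. reject H0.

n_eff = 9, pos = 0, neg = 9, p = 0.003906, reject H0.


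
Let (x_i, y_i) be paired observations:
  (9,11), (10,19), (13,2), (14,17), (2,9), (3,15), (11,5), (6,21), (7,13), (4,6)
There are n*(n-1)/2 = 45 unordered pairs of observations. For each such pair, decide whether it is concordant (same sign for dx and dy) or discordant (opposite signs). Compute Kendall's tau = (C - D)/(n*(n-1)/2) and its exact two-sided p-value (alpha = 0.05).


Step 1: Enumerate the 45 unordered pairs (i,j) with i<j and classify each by sign(x_j-x_i) * sign(y_j-y_i).
  (1,2):dx=+1,dy=+8->C; (1,3):dx=+4,dy=-9->D; (1,4):dx=+5,dy=+6->C; (1,5):dx=-7,dy=-2->C
  (1,6):dx=-6,dy=+4->D; (1,7):dx=+2,dy=-6->D; (1,8):dx=-3,dy=+10->D; (1,9):dx=-2,dy=+2->D
  (1,10):dx=-5,dy=-5->C; (2,3):dx=+3,dy=-17->D; (2,4):dx=+4,dy=-2->D; (2,5):dx=-8,dy=-10->C
  (2,6):dx=-7,dy=-4->C; (2,7):dx=+1,dy=-14->D; (2,8):dx=-4,dy=+2->D; (2,9):dx=-3,dy=-6->C
  (2,10):dx=-6,dy=-13->C; (3,4):dx=+1,dy=+15->C; (3,5):dx=-11,dy=+7->D; (3,6):dx=-10,dy=+13->D
  (3,7):dx=-2,dy=+3->D; (3,8):dx=-7,dy=+19->D; (3,9):dx=-6,dy=+11->D; (3,10):dx=-9,dy=+4->D
  (4,5):dx=-12,dy=-8->C; (4,6):dx=-11,dy=-2->C; (4,7):dx=-3,dy=-12->C; (4,8):dx=-8,dy=+4->D
  (4,9):dx=-7,dy=-4->C; (4,10):dx=-10,dy=-11->C; (5,6):dx=+1,dy=+6->C; (5,7):dx=+9,dy=-4->D
  (5,8):dx=+4,dy=+12->C; (5,9):dx=+5,dy=+4->C; (5,10):dx=+2,dy=-3->D; (6,7):dx=+8,dy=-10->D
  (6,8):dx=+3,dy=+6->C; (6,9):dx=+4,dy=-2->D; (6,10):dx=+1,dy=-9->D; (7,8):dx=-5,dy=+16->D
  (7,9):dx=-4,dy=+8->D; (7,10):dx=-7,dy=+1->D; (8,9):dx=+1,dy=-8->D; (8,10):dx=-2,dy=-15->C
  (9,10):dx=-3,dy=-7->C
Step 2: C = 20, D = 25, total pairs = 45.
Step 3: tau = (C - D)/(n(n-1)/2) = (20 - 25)/45 = -0.111111.
Step 4: Exact two-sided p-value (enumerate n! = 3628800 permutations of y under H0): p = 0.727490.
Step 5: alpha = 0.05. fail to reject H0.

tau_b = -0.1111 (C=20, D=25), p = 0.727490, fail to reject H0.


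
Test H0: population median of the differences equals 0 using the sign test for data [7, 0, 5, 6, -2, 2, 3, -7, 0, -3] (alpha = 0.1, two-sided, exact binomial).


Step 1: Discard zero differences. Original n = 10; n_eff = number of nonzero differences = 8.
Nonzero differences (with sign): +7, +5, +6, -2, +2, +3, -7, -3
Step 2: Count signs: positive = 5, negative = 3.
Step 3: Under H0: P(positive) = 0.5, so the number of positives S ~ Bin(8, 0.5).
Step 4: Two-sided exact p-value = sum of Bin(8,0.5) probabilities at or below the observed probability = 0.726562.
Step 5: alpha = 0.1. fail to reject H0.

n_eff = 8, pos = 5, neg = 3, p = 0.726562, fail to reject H0.


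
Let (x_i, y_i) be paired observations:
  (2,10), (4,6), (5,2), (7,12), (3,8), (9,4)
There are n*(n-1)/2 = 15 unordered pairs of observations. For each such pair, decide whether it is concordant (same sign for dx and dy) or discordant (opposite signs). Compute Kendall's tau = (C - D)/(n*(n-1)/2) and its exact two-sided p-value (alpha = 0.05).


Step 1: Enumerate the 15 unordered pairs (i,j) with i<j and classify each by sign(x_j-x_i) * sign(y_j-y_i).
  (1,2):dx=+2,dy=-4->D; (1,3):dx=+3,dy=-8->D; (1,4):dx=+5,dy=+2->C; (1,5):dx=+1,dy=-2->D
  (1,6):dx=+7,dy=-6->D; (2,3):dx=+1,dy=-4->D; (2,4):dx=+3,dy=+6->C; (2,5):dx=-1,dy=+2->D
  (2,6):dx=+5,dy=-2->D; (3,4):dx=+2,dy=+10->C; (3,5):dx=-2,dy=+6->D; (3,6):dx=+4,dy=+2->C
  (4,5):dx=-4,dy=-4->C; (4,6):dx=+2,dy=-8->D; (5,6):dx=+6,dy=-4->D
Step 2: C = 5, D = 10, total pairs = 15.
Step 3: tau = (C - D)/(n(n-1)/2) = (5 - 10)/15 = -0.333333.
Step 4: Exact two-sided p-value (enumerate n! = 720 permutations of y under H0): p = 0.469444.
Step 5: alpha = 0.05. fail to reject H0.

tau_b = -0.3333 (C=5, D=10), p = 0.469444, fail to reject H0.


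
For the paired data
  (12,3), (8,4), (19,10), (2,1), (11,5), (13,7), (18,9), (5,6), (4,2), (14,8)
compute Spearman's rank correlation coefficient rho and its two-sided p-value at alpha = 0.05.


Step 1: Rank x and y separately (midranks; no ties here).
rank(x): 12->6, 8->4, 19->10, 2->1, 11->5, 13->7, 18->9, 5->3, 4->2, 14->8
rank(y): 3->3, 4->4, 10->10, 1->1, 5->5, 7->7, 9->9, 6->6, 2->2, 8->8
Step 2: d_i = R_x(i) - R_y(i); compute d_i^2.
  (6-3)^2=9, (4-4)^2=0, (10-10)^2=0, (1-1)^2=0, (5-5)^2=0, (7-7)^2=0, (9-9)^2=0, (3-6)^2=9, (2-2)^2=0, (8-8)^2=0
sum(d^2) = 18.
Step 3: rho = 1 - 6*18 / (10*(10^2 - 1)) = 1 - 108/990 = 0.890909.
Step 4: Under H0, t = rho * sqrt((n-2)/(1-rho^2)) = 5.5482 ~ t(8).
Step 5: Two-sided p-value from the t-distribution with 8 df = 0.000542.
Step 6: alpha = 0.05. reject H0.

rho = 0.8909, p = 0.000542, reject H0 at alpha = 0.05.


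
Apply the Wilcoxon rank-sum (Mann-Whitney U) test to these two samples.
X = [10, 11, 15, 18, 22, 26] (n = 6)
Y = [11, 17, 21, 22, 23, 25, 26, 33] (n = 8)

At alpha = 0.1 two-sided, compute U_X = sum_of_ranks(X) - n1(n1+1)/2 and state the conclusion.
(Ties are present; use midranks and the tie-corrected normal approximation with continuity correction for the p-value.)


Step 1: Combine and sort all 14 observations; assign midranks.
sorted (value, group): (10,X), (11,X), (11,Y), (15,X), (17,Y), (18,X), (21,Y), (22,X), (22,Y), (23,Y), (25,Y), (26,X), (26,Y), (33,Y)
ranks: 10->1, 11->2.5, 11->2.5, 15->4, 17->5, 18->6, 21->7, 22->8.5, 22->8.5, 23->10, 25->11, 26->12.5, 26->12.5, 33->14
Step 2: Rank sum for X: R1 = 1 + 2.5 + 4 + 6 + 8.5 + 12.5 = 34.5.
Step 3: U_X = R1 - n1(n1+1)/2 = 34.5 - 6*7/2 = 34.5 - 21 = 13.5.
       U_Y = n1*n2 - U_X = 48 - 13.5 = 34.5.
Step 4: Ties are present, so use the tie-corrected normal approximation (with continuity correction) for the p-value.
Step 5: p-value = 0.195227; compare to alpha = 0.1. fail to reject H0.

U_X = 13.5, p = 0.195227, fail to reject H0 at alpha = 0.1.


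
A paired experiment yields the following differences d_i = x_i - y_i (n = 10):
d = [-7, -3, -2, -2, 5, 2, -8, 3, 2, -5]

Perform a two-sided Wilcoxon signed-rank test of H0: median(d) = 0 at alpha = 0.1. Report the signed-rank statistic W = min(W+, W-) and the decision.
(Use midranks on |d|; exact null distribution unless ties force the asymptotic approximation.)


Step 1: Drop any zero differences (none here) and take |d_i|.
|d| = [7, 3, 2, 2, 5, 2, 8, 3, 2, 5]
Step 2: Midrank |d_i| (ties get averaged ranks).
ranks: |7|->9, |3|->5.5, |2|->2.5, |2|->2.5, |5|->7.5, |2|->2.5, |8|->10, |3|->5.5, |2|->2.5, |5|->7.5
Step 3: Attach original signs; sum ranks with positive sign and with negative sign.
W+ = 7.5 + 2.5 + 5.5 + 2.5 = 18
W- = 9 + 5.5 + 2.5 + 2.5 + 10 + 7.5 = 37
(Check: W+ + W- = 55 should equal n(n+1)/2 = 55.)
Step 4: Test statistic W = min(W+, W-) = 18.
Step 5: Ties in |d|, so use the tie-corrected normal approximation.
        E[W] = n(n+1)/4 = 10*11/4 = 27.5.
        Tie groups: |d|=2 (t=4), |d|=3 (t=2), |d|=5 (t=2); sum(t^3 - t) = 72.
        Var[W] = n(n+1)(2n+1)/24 - sum(t^3-t)/48 = 2310/24 - 72/48 = 94.75.
        z = (W - E[W]) / sqrt(Var[W]) = (18 - 27.5) / 9.7340 = -0.9760.
        Two-sided p = 2*Phi(z) = 0.329082.
Step 6: alpha = 0.1. fail to reject H0.

W+ = 18, W- = 37, W = min = 18, p = 0.329082, fail to reject H0.


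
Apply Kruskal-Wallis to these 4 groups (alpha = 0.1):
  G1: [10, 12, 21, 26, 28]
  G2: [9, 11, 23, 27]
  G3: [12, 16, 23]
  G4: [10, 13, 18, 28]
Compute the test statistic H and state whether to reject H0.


Step 1: Combine all N = 16 observations and assign midranks.
sorted (value, group, rank): (9,G2,1), (10,G1,2.5), (10,G4,2.5), (11,G2,4), (12,G1,5.5), (12,G3,5.5), (13,G4,7), (16,G3,8), (18,G4,9), (21,G1,10), (23,G2,11.5), (23,G3,11.5), (26,G1,13), (27,G2,14), (28,G1,15.5), (28,G4,15.5)
Step 2: Sum ranks within each group.
R_1 = 46.5 (n_1 = 5)
R_2 = 30.5 (n_2 = 4)
R_3 = 25 (n_3 = 3)
R_4 = 34 (n_4 = 4)
Step 3: H = 12/(N(N+1)) * sum(R_i^2/n_i) - 3(N+1)
     = 12/(16*17) * (46.5^2/5 + 30.5^2/4 + 25^2/3 + 34^2/4) - 3*17
     = 0.044118 * 1162.35 - 51
     = 0.279963.
Step 4: Ties present; correction factor C = 1 - 24/(16^3 - 16) = 0.994118. Corrected H = 0.279963 / 0.994118 = 0.281620.
Step 5: Under H0, H ~ chi^2(3); p-value = 0.963447.
Step 6: alpha = 0.1. fail to reject H0.

H = 0.2816, df = 3, p = 0.963447, fail to reject H0.


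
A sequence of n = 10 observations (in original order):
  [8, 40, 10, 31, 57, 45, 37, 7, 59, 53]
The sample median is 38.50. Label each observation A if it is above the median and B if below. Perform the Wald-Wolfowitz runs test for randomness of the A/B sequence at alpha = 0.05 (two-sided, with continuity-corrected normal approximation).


Step 1: Compute median = 38.50; label A = above, B = below.
Labels in order: BABBAABBAA  (n_A = 5, n_B = 5)
Step 2: Count runs R = 6.
Step 3: Under H0 (random ordering), E[R] = 2*n_A*n_B/(n_A+n_B) + 1 = 2*5*5/10 + 1 = 6.0000.
        Var[R] = 2*n_A*n_B*(2*n_A*n_B - n_A - n_B) / ((n_A+n_B)^2 * (n_A+n_B-1)) = 2000/900 = 2.2222.
        SD[R] = 1.4907.
Step 4: R = E[R], so z = 0 with no continuity correction.
Step 5: Two-sided p-value via normal approximation = 2*(1 - Phi(|z|)) = 1.000000.
Step 6: alpha = 0.05. fail to reject H0.

R = 6, z = 0.0000, p = 1.000000, fail to reject H0.


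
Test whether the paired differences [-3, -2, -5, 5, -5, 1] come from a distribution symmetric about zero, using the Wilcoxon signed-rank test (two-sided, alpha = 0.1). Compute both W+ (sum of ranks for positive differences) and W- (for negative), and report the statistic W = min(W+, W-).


Step 1: Drop any zero differences (none here) and take |d_i|.
|d| = [3, 2, 5, 5, 5, 1]
Step 2: Midrank |d_i| (ties get averaged ranks).
ranks: |3|->3, |2|->2, |5|->5, |5|->5, |5|->5, |1|->1
Step 3: Attach original signs; sum ranks with positive sign and with negative sign.
W+ = 5 + 1 = 6
W- = 3 + 2 + 5 + 5 = 15
(Check: W+ + W- = 21 should equal n(n+1)/2 = 21.)
Step 4: Test statistic W = min(W+, W-) = 6.
Step 5: Ties in |d|, so use the tie-corrected normal approximation.
        E[W] = n(n+1)/4 = 6*7/4 = 10.5.
        Tie groups: |d|=5 (t=3); sum(t^3 - t) = 24.
        Var[W] = n(n+1)(2n+1)/24 - sum(t^3-t)/48 = 546/24 - 24/48 = 22.25.
        z = (W - E[W]) / sqrt(Var[W]) = (6 - 10.5) / 4.7170 = -0.9540.
        Two-sided p = 2*Phi(z) = 0.340085.
Step 6: alpha = 0.1. fail to reject H0.

W+ = 6, W- = 15, W = min = 6, p = 0.340085, fail to reject H0.


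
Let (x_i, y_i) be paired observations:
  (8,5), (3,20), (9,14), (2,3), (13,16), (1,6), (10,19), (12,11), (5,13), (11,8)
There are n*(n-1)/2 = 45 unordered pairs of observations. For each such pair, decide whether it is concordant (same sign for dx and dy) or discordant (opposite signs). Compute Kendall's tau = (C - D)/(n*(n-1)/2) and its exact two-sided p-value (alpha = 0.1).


Step 1: Enumerate the 45 unordered pairs (i,j) with i<j and classify each by sign(x_j-x_i) * sign(y_j-y_i).
  (1,2):dx=-5,dy=+15->D; (1,3):dx=+1,dy=+9->C; (1,4):dx=-6,dy=-2->C; (1,5):dx=+5,dy=+11->C
  (1,6):dx=-7,dy=+1->D; (1,7):dx=+2,dy=+14->C; (1,8):dx=+4,dy=+6->C; (1,9):dx=-3,dy=+8->D
  (1,10):dx=+3,dy=+3->C; (2,3):dx=+6,dy=-6->D; (2,4):dx=-1,dy=-17->C; (2,5):dx=+10,dy=-4->D
  (2,6):dx=-2,dy=-14->C; (2,7):dx=+7,dy=-1->D; (2,8):dx=+9,dy=-9->D; (2,9):dx=+2,dy=-7->D
  (2,10):dx=+8,dy=-12->D; (3,4):dx=-7,dy=-11->C; (3,5):dx=+4,dy=+2->C; (3,6):dx=-8,dy=-8->C
  (3,7):dx=+1,dy=+5->C; (3,8):dx=+3,dy=-3->D; (3,9):dx=-4,dy=-1->C; (3,10):dx=+2,dy=-6->D
  (4,5):dx=+11,dy=+13->C; (4,6):dx=-1,dy=+3->D; (4,7):dx=+8,dy=+16->C; (4,8):dx=+10,dy=+8->C
  (4,9):dx=+3,dy=+10->C; (4,10):dx=+9,dy=+5->C; (5,6):dx=-12,dy=-10->C; (5,7):dx=-3,dy=+3->D
  (5,8):dx=-1,dy=-5->C; (5,9):dx=-8,dy=-3->C; (5,10):dx=-2,dy=-8->C; (6,7):dx=+9,dy=+13->C
  (6,8):dx=+11,dy=+5->C; (6,9):dx=+4,dy=+7->C; (6,10):dx=+10,dy=+2->C; (7,8):dx=+2,dy=-8->D
  (7,9):dx=-5,dy=-6->C; (7,10):dx=+1,dy=-11->D; (8,9):dx=-7,dy=+2->D; (8,10):dx=-1,dy=-3->C
  (9,10):dx=+6,dy=-5->D
Step 2: C = 28, D = 17, total pairs = 45.
Step 3: tau = (C - D)/(n(n-1)/2) = (28 - 17)/45 = 0.244444.
Step 4: Exact two-sided p-value (enumerate n! = 3628800 permutations of y under H0): p = 0.380720.
Step 5: alpha = 0.1. fail to reject H0.

tau_b = 0.2444 (C=28, D=17), p = 0.380720, fail to reject H0.


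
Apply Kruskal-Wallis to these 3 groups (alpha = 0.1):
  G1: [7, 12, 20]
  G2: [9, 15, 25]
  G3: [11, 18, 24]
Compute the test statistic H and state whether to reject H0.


Step 1: Combine all N = 9 observations and assign midranks.
sorted (value, group, rank): (7,G1,1), (9,G2,2), (11,G3,3), (12,G1,4), (15,G2,5), (18,G3,6), (20,G1,7), (24,G3,8), (25,G2,9)
Step 2: Sum ranks within each group.
R_1 = 12 (n_1 = 3)
R_2 = 16 (n_2 = 3)
R_3 = 17 (n_3 = 3)
Step 3: H = 12/(N(N+1)) * sum(R_i^2/n_i) - 3(N+1)
     = 12/(9*10) * (12^2/3 + 16^2/3 + 17^2/3) - 3*10
     = 0.133333 * 229.667 - 30
     = 0.622222.
Step 4: No ties, so H is used without correction.
Step 5: Under H0, H ~ chi^2(2); p-value = 0.732632.
Step 6: alpha = 0.1. fail to reject H0.

H = 0.6222, df = 2, p = 0.732632, fail to reject H0.


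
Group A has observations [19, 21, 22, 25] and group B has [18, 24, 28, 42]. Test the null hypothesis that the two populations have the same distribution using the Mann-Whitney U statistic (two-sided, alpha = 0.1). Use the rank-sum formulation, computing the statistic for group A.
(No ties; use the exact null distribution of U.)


Step 1: Combine and sort all 8 observations; assign midranks.
sorted (value, group): (18,Y), (19,X), (21,X), (22,X), (24,Y), (25,X), (28,Y), (42,Y)
ranks: 18->1, 19->2, 21->3, 22->4, 24->5, 25->6, 28->7, 42->8
Step 2: Rank sum for X: R1 = 2 + 3 + 4 + 6 = 15.
Step 3: U_X = R1 - n1(n1+1)/2 = 15 - 4*5/2 = 15 - 10 = 5.
       U_Y = n1*n2 - U_X = 16 - 5 = 11.
Step 4: No ties, so the exact null distribution of U (based on enumerating the C(8,4) = 70 equally likely rank assignments) gives the two-sided p-value.
Step 5: p-value = 0.485714; compare to alpha = 0.1. fail to reject H0.

U_X = 5, p = 0.485714, fail to reject H0 at alpha = 0.1.


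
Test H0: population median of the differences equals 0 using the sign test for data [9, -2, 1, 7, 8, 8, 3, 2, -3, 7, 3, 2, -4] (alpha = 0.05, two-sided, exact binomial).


Step 1: Discard zero differences. Original n = 13; n_eff = number of nonzero differences = 13.
Nonzero differences (with sign): +9, -2, +1, +7, +8, +8, +3, +2, -3, +7, +3, +2, -4
Step 2: Count signs: positive = 10, negative = 3.
Step 3: Under H0: P(positive) = 0.5, so the number of positives S ~ Bin(13, 0.5).
Step 4: Two-sided exact p-value = sum of Bin(13,0.5) probabilities at or below the observed probability = 0.092285.
Step 5: alpha = 0.05. fail to reject H0.

n_eff = 13, pos = 10, neg = 3, p = 0.092285, fail to reject H0.


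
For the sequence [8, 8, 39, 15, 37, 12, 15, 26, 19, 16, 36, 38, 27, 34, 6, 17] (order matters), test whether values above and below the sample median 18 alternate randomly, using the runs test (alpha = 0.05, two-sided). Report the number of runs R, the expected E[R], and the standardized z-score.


Step 1: Compute median = 18; label A = above, B = below.
Labels in order: BBABABBAABAAAABB  (n_A = 8, n_B = 8)
Step 2: Count runs R = 9.
Step 3: Under H0 (random ordering), E[R] = 2*n_A*n_B/(n_A+n_B) + 1 = 2*8*8/16 + 1 = 9.0000.
        Var[R] = 2*n_A*n_B*(2*n_A*n_B - n_A - n_B) / ((n_A+n_B)^2 * (n_A+n_B-1)) = 14336/3840 = 3.7333.
        SD[R] = 1.9322.
Step 4: R = E[R], so z = 0 with no continuity correction.
Step 5: Two-sided p-value via normal approximation = 2*(1 - Phi(|z|)) = 1.000000.
Step 6: alpha = 0.05. fail to reject H0.

R = 9, z = 0.0000, p = 1.000000, fail to reject H0.


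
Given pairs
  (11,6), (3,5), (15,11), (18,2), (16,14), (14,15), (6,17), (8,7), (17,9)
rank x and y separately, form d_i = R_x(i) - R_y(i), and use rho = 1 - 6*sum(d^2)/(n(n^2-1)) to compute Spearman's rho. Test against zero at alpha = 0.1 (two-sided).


Step 1: Rank x and y separately (midranks; no ties here).
rank(x): 11->4, 3->1, 15->6, 18->9, 16->7, 14->5, 6->2, 8->3, 17->8
rank(y): 6->3, 5->2, 11->6, 2->1, 14->7, 15->8, 17->9, 7->4, 9->5
Step 2: d_i = R_x(i) - R_y(i); compute d_i^2.
  (4-3)^2=1, (1-2)^2=1, (6-6)^2=0, (9-1)^2=64, (7-7)^2=0, (5-8)^2=9, (2-9)^2=49, (3-4)^2=1, (8-5)^2=9
sum(d^2) = 134.
Step 3: rho = 1 - 6*134 / (9*(9^2 - 1)) = 1 - 804/720 = -0.116667.
Step 4: Under H0, t = rho * sqrt((n-2)/(1-rho^2)) = -0.3108 ~ t(7).
Step 5: Two-sided p-value from the t-distribution with 7 df = 0.765008.
Step 6: alpha = 0.1. fail to reject H0.

rho = -0.1167, p = 0.765008, fail to reject H0 at alpha = 0.1.


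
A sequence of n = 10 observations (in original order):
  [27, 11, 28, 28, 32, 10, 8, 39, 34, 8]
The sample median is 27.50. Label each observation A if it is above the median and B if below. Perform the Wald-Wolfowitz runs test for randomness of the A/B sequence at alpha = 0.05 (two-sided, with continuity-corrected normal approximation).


Step 1: Compute median = 27.50; label A = above, B = below.
Labels in order: BBAAABBAAB  (n_A = 5, n_B = 5)
Step 2: Count runs R = 5.
Step 3: Under H0 (random ordering), E[R] = 2*n_A*n_B/(n_A+n_B) + 1 = 2*5*5/10 + 1 = 6.0000.
        Var[R] = 2*n_A*n_B*(2*n_A*n_B - n_A - n_B) / ((n_A+n_B)^2 * (n_A+n_B-1)) = 2000/900 = 2.2222.
        SD[R] = 1.4907.
Step 4: Continuity-corrected z = (R + 0.5 - E[R]) / SD[R] = (5 + 0.5 - 6.0000) / 1.4907 = -0.3354.
Step 5: Two-sided p-value via normal approximation = 2*(1 - Phi(|z|)) = 0.737316.
Step 6: alpha = 0.05. fail to reject H0.

R = 5, z = -0.3354, p = 0.737316, fail to reject H0.


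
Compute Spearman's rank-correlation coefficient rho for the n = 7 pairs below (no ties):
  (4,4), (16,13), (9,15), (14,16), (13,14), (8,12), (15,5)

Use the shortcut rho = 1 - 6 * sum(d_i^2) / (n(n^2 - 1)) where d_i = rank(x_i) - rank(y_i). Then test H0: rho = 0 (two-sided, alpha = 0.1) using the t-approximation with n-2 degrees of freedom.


Step 1: Rank x and y separately (midranks; no ties here).
rank(x): 4->1, 16->7, 9->3, 14->5, 13->4, 8->2, 15->6
rank(y): 4->1, 13->4, 15->6, 16->7, 14->5, 12->3, 5->2
Step 2: d_i = R_x(i) - R_y(i); compute d_i^2.
  (1-1)^2=0, (7-4)^2=9, (3-6)^2=9, (5-7)^2=4, (4-5)^2=1, (2-3)^2=1, (6-2)^2=16
sum(d^2) = 40.
Step 3: rho = 1 - 6*40 / (7*(7^2 - 1)) = 1 - 240/336 = 0.285714.
Step 4: Under H0, t = rho * sqrt((n-2)/(1-rho^2)) = 0.6667 ~ t(5).
Step 5: Two-sided p-value from the t-distribution with 5 df = 0.534509.
Step 6: alpha = 0.1. fail to reject H0.

rho = 0.2857, p = 0.534509, fail to reject H0 at alpha = 0.1.


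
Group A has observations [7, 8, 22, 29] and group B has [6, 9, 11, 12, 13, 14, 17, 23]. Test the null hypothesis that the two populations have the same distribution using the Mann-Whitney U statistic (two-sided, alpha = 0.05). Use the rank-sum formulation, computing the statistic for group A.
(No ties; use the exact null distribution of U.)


Step 1: Combine and sort all 12 observations; assign midranks.
sorted (value, group): (6,Y), (7,X), (8,X), (9,Y), (11,Y), (12,Y), (13,Y), (14,Y), (17,Y), (22,X), (23,Y), (29,X)
ranks: 6->1, 7->2, 8->3, 9->4, 11->5, 12->6, 13->7, 14->8, 17->9, 22->10, 23->11, 29->12
Step 2: Rank sum for X: R1 = 2 + 3 + 10 + 12 = 27.
Step 3: U_X = R1 - n1(n1+1)/2 = 27 - 4*5/2 = 27 - 10 = 17.
       U_Y = n1*n2 - U_X = 32 - 17 = 15.
Step 4: No ties, so the exact null distribution of U (based on enumerating the C(12,4) = 495 equally likely rank assignments) gives the two-sided p-value.
Step 5: p-value = 0.933333; compare to alpha = 0.05. fail to reject H0.

U_X = 17, p = 0.933333, fail to reject H0 at alpha = 0.05.


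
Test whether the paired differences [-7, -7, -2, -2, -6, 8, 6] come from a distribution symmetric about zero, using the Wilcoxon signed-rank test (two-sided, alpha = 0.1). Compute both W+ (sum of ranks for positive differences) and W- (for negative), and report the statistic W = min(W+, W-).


Step 1: Drop any zero differences (none here) and take |d_i|.
|d| = [7, 7, 2, 2, 6, 8, 6]
Step 2: Midrank |d_i| (ties get averaged ranks).
ranks: |7|->5.5, |7|->5.5, |2|->1.5, |2|->1.5, |6|->3.5, |8|->7, |6|->3.5
Step 3: Attach original signs; sum ranks with positive sign and with negative sign.
W+ = 7 + 3.5 = 10.5
W- = 5.5 + 5.5 + 1.5 + 1.5 + 3.5 = 17.5
(Check: W+ + W- = 28 should equal n(n+1)/2 = 28.)
Step 4: Test statistic W = min(W+, W-) = 10.5.
Step 5: Ties in |d|, so use the tie-corrected normal approximation.
        E[W] = n(n+1)/4 = 7*8/4 = 14.
        Tie groups: |d|=2 (t=2), |d|=6 (t=2), |d|=7 (t=2); sum(t^3 - t) = 18.
        Var[W] = n(n+1)(2n+1)/24 - sum(t^3-t)/48 = 840/24 - 18/48 = 34.625.
        z = (W - E[W]) / sqrt(Var[W]) = (10.5 - 14) / 5.8843 = -0.5948.
        Two-sided p = 2*Phi(z) = 0.551975.
Step 6: alpha = 0.1. fail to reject H0.

W+ = 10.5, W- = 17.5, W = min = 10.5, p = 0.551975, fail to reject H0.
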